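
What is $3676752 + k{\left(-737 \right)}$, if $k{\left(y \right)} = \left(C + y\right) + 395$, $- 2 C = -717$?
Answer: $\frac{7353537}{2} \approx 3.6768 \cdot 10^{6}$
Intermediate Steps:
$C = \frac{717}{2}$ ($C = \left(- \frac{1}{2}\right) \left(-717\right) = \frac{717}{2} \approx 358.5$)
$k{\left(y \right)} = \frac{1507}{2} + y$ ($k{\left(y \right)} = \left(\frac{717}{2} + y\right) + 395 = \frac{1507}{2} + y$)
$3676752 + k{\left(-737 \right)} = 3676752 + \left(\frac{1507}{2} - 737\right) = 3676752 + \frac{33}{2} = \frac{7353537}{2}$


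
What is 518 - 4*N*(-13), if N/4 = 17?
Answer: 4054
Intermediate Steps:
N = 68 (N = 4*17 = 68)
518 - 4*N*(-13) = 518 - 4*68*(-13) = 518 - 272*(-13) = 518 - 1*(-3536) = 518 + 3536 = 4054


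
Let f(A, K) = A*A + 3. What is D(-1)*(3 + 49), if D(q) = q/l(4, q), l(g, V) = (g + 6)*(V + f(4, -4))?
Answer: -13/45 ≈ -0.28889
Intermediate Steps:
f(A, K) = 3 + A² (f(A, K) = A² + 3 = 3 + A²)
l(g, V) = (6 + g)*(19 + V) (l(g, V) = (g + 6)*(V + (3 + 4²)) = (6 + g)*(V + (3 + 16)) = (6 + g)*(V + 19) = (6 + g)*(19 + V))
D(q) = q/(190 + 10*q) (D(q) = q/(114 + 6*q + 19*4 + q*4) = q/(114 + 6*q + 76 + 4*q) = q/(190 + 10*q))
D(-1)*(3 + 49) = ((⅒)*(-1)/(19 - 1))*(3 + 49) = ((⅒)*(-1)/18)*52 = ((⅒)*(-1)*(1/18))*52 = -1/180*52 = -13/45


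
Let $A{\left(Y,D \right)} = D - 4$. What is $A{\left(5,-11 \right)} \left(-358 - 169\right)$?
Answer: $7905$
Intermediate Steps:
$A{\left(Y,D \right)} = -4 + D$ ($A{\left(Y,D \right)} = D - 4 = -4 + D$)
$A{\left(5,-11 \right)} \left(-358 - 169\right) = \left(-4 - 11\right) \left(-358 - 169\right) = \left(-15\right) \left(-527\right) = 7905$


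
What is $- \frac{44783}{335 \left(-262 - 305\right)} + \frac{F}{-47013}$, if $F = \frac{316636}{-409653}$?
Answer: $\frac{31945802920441}{135487181000115} \approx 0.23578$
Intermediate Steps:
$F = - \frac{316636}{409653}$ ($F = 316636 \left(- \frac{1}{409653}\right) = - \frac{316636}{409653} \approx -0.77294$)
$- \frac{44783}{335 \left(-262 - 305\right)} + \frac{F}{-47013} = - \frac{44783}{335 \left(-262 - 305\right)} - \frac{316636}{409653 \left(-47013\right)} = - \frac{44783}{335 \left(-567\right)} - - \frac{316636}{19259016489} = - \frac{44783}{-189945} + \frac{316636}{19259016489} = \left(-44783\right) \left(- \frac{1}{189945}\right) + \frac{316636}{19259016489} = \frac{44783}{189945} + \frac{316636}{19259016489} = \frac{31945802920441}{135487181000115}$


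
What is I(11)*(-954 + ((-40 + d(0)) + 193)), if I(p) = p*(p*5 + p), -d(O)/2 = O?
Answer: -581526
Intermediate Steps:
d(O) = -2*O
I(p) = 6*p² (I(p) = p*(5*p + p) = p*(6*p) = 6*p²)
I(11)*(-954 + ((-40 + d(0)) + 193)) = (6*11²)*(-954 + ((-40 - 2*0) + 193)) = (6*121)*(-954 + ((-40 + 0) + 193)) = 726*(-954 + (-40 + 193)) = 726*(-954 + 153) = 726*(-801) = -581526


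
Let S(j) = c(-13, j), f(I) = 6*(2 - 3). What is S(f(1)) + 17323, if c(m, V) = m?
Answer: 17310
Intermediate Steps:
f(I) = -6 (f(I) = 6*(-1) = -6)
S(j) = -13
S(f(1)) + 17323 = -13 + 17323 = 17310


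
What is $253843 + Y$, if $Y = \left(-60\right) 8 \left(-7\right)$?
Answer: $257203$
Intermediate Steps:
$Y = 3360$ ($Y = \left(-480\right) \left(-7\right) = 3360$)
$253843 + Y = 253843 + 3360 = 257203$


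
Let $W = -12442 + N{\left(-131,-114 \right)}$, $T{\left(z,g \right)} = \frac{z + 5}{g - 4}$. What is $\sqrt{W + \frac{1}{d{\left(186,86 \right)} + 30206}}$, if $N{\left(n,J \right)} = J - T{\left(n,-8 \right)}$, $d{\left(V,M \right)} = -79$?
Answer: $\frac{3 i \sqrt{5069248615534}}{60254} \approx 112.1 i$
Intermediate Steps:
$T{\left(z,g \right)} = \frac{5 + z}{-4 + g}$
$N{\left(n,J \right)} = \frac{5}{12} + J + \frac{n}{12}$ ($N{\left(n,J \right)} = J - \frac{5 + n}{-4 - 8} = J - \frac{5 + n}{-12} = J - - \frac{5 + n}{12} = J - \left(- \frac{5}{12} - \frac{n}{12}\right) = J + \left(\frac{5}{12} + \frac{n}{12}\right) = \frac{5}{12} + J + \frac{n}{12}$)
$W = - \frac{25133}{2}$ ($W = -12442 + \left(\frac{5}{12} - 114 + \frac{1}{12} \left(-131\right)\right) = -12442 - \frac{249}{2} = - \frac{25133}{2} \approx -12567.0$)
$\sqrt{W + \frac{1}{d{\left(186,86 \right)} + 30206}} = \sqrt{- \frac{25133}{2} + \frac{1}{-79 + 30206}} = \sqrt{- \frac{25133}{2} + \frac{1}{30127}} = \sqrt{- \frac{757181889}{60254}} = \frac{3 i \sqrt{5069248615534}}{60254}$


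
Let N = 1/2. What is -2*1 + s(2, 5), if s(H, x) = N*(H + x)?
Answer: 3/2 ≈ 1.5000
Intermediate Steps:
N = ½ ≈ 0.50000
s(H, x) = H/2 + x/2 (s(H, x) = (H + x)/2 = H/2 + x/2)
-2*1 + s(2, 5) = -2*1 + ((½)*2 + (½)*5) = -2 + (1 + 5/2) = -2 + 7/2 = 3/2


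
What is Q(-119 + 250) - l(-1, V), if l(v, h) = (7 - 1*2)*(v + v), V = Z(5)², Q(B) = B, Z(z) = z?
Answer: 141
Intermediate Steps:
V = 25 (V = 5² = 25)
l(v, h) = 10*v (l(v, h) = (7 - 2)*(2*v) = 5*(2*v) = 10*v)
Q(-119 + 250) - l(-1, V) = (-119 + 250) - 10*(-1) = 131 - 1*(-10) = 131 + 10 = 141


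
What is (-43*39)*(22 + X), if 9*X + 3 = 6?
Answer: -37453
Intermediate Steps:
X = ⅓ (X = -⅓ + (⅑)*6 = -⅓ + ⅔ = ⅓ ≈ 0.33333)
(-43*39)*(22 + X) = (-43*39)*(22 + ⅓) = -1677*67/3 = -37453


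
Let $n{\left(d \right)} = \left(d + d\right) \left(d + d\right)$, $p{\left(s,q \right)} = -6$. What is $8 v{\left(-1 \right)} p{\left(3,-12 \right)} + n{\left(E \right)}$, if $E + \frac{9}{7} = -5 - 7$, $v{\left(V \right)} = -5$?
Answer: $\frac{46356}{49} \approx 946.04$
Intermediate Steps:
$E = - \frac{93}{7}$ ($E = - \frac{9}{7} - 12 = - \frac{93}{7} \approx -13.286$)
$n{\left(d \right)} = 4 d^{2}$ ($n{\left(d \right)} = 2 d 2 d = 4 d^{2}$)
$8 v{\left(-1 \right)} p{\left(3,-12 \right)} + n{\left(E \right)} = 8 \left(-5\right) \left(-6\right) + 4 \left(- \frac{93}{7}\right)^{2} = \left(-40\right) \left(-6\right) + 4 \cdot \frac{8649}{49} = 240 + \frac{34596}{49} = \frac{46356}{49}$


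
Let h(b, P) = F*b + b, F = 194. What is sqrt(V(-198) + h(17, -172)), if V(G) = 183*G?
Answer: I*sqrt(32919) ≈ 181.44*I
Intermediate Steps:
h(b, P) = 195*b (h(b, P) = 194*b + b = 195*b)
sqrt(V(-198) + h(17, -172)) = sqrt(183*(-198) + 195*17) = sqrt(-36234 + 3315) = sqrt(-32919) = I*sqrt(32919)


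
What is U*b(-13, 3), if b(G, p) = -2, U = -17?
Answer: 34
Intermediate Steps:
U*b(-13, 3) = -17*(-2) = 34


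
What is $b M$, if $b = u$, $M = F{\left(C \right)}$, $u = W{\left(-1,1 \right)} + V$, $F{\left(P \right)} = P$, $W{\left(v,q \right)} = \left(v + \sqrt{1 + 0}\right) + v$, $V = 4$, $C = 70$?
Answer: $210$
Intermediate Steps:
$W{\left(v,q \right)} = 1 + 2 v$ ($W{\left(v,q \right)} = \left(v + \sqrt{1}\right) + v = \left(v + 1\right) + v = \left(1 + v\right) + v = 1 + 2 v$)
$u = 3$ ($u = \left(1 + 2 \left(-1\right)\right) + 4 = \left(1 - 2\right) + 4 = -1 + 4 = 3$)
$M = 70$
$b = 3$
$b M = 3 \cdot 70 = 210$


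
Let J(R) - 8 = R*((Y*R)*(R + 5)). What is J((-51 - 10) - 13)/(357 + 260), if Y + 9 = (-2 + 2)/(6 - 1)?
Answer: 3400604/617 ≈ 5511.5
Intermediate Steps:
Y = -9 (Y = -9 + (-2 + 2)/(6 - 1) = -9 + 0/5 = -9 + 0*(⅕) = -9 + 0 = -9)
J(R) = 8 - 9*R²*(5 + R) (J(R) = 8 + R*((-9*R)*(R + 5)) = 8 + R*((-9*R)*(5 + R)) = 8 + R*(-9*R*(5 + R)) = 8 - 9*R²*(5 + R))
J((-51 - 10) - 13)/(357 + 260) = (8 - 45*((-51 - 10) - 13)² - 9*((-51 - 10) - 13)³)/(357 + 260) = (8 - 45*(-61 - 13)² - 9*(-61 - 13)³)/617 = (8 - 45*(-74)² - 9*(-74)³)*(1/617) = (8 - 45*5476 - 9*(-405224))*(1/617) = (8 - 246420 + 3647016)*(1/617) = 3400604*(1/617) = 3400604/617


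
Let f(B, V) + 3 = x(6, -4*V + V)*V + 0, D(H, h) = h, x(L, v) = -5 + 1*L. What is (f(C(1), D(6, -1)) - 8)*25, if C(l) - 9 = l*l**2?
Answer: -300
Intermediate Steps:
x(L, v) = -5 + L
C(l) = 9 + l**3 (C(l) = 9 + l*l**2 = 9 + l**3)
f(B, V) = -3 + V (f(B, V) = -3 + ((-5 + 6)*V + 0) = -3 + (1*V + 0) = -3 + (V + 0) = -3 + V)
(f(C(1), D(6, -1)) - 8)*25 = ((-3 - 1) - 8)*25 = (-4 - 8)*25 = -12*25 = -300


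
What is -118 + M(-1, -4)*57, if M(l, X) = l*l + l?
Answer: -118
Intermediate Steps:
M(l, X) = l + l**2 (M(l, X) = l**2 + l = l + l**2)
-118 + M(-1, -4)*57 = -118 - (1 - 1)*57 = -118 - 1*0*57 = -118 + 0*57 = -118 + 0 = -118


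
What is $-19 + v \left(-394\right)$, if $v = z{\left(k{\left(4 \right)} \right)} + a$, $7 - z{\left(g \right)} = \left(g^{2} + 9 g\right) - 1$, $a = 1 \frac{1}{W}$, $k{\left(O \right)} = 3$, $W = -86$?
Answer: $\frac{473756}{43} \approx 11018.0$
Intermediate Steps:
$a = - \frac{1}{86}$ ($a = 1 \frac{1}{-86} = 1 \left(- \frac{1}{86}\right) = - \frac{1}{86} \approx -0.011628$)
$z{\left(g \right)} = 8 - g^{2} - 9 g$ ($z{\left(g \right)} = 7 - \left(\left(g^{2} + 9 g\right) - 1\right) = 7 - \left(-1 + g^{2} + 9 g\right) = 8 - g^{2} - 9 g$)
$v = - \frac{2409}{86}$ ($v = \left(8 - 3^{2} - 27\right) - \frac{1}{86} = \left(8 - 9 - 27\right) - \frac{1}{86} = -28 - \frac{1}{86} = - \frac{2409}{86} \approx -28.012$)
$-19 + v \left(-394\right) = -19 - - \frac{474573}{43} = -19 + \frac{474573}{43} = \frac{473756}{43}$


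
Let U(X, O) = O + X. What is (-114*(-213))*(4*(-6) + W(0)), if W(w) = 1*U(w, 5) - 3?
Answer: -534204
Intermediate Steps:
W(w) = 2 + w (W(w) = 1*(5 + w) - 3 = (5 + w) - 3 = 2 + w)
(-114*(-213))*(4*(-6) + W(0)) = (-114*(-213))*(4*(-6) + (2 + 0)) = 24282*(-24 + 2) = 24282*(-22) = -534204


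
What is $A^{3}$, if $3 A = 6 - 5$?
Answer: $\frac{1}{27} \approx 0.037037$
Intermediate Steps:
$A = \frac{1}{3}$ ($A = \frac{6 - 5}{3} = \frac{1}{3} \cdot 1 = \frac{1}{3} \approx 0.33333$)
$A^{3} = \left(\frac{1}{3}\right)^{3} = \frac{1}{27}$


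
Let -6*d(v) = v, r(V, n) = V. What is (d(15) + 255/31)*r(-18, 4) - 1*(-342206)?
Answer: 10605191/31 ≈ 3.4210e+5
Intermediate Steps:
d(v) = -v/6
(d(15) + 255/31)*r(-18, 4) - 1*(-342206) = (-⅙*15 + 255/31)*(-18) - 1*(-342206) = (-5/2 + 255*(1/31))*(-18) + 342206 = (-5/2 + 255/31)*(-18) + 342206 = (355/62)*(-18) + 342206 = -3195/31 + 342206 = 10605191/31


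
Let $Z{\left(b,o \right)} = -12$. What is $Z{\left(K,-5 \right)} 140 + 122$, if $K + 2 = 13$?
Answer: $-1558$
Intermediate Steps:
$K = 11$ ($K = -2 + 13 = 11$)
$Z{\left(K,-5 \right)} 140 + 122 = \left(-12\right) 140 + 122 = -1680 + 122 = -1558$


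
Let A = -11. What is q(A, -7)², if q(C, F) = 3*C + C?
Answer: 1936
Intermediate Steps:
q(C, F) = 4*C
q(A, -7)² = (4*(-11))² = (-44)² = 1936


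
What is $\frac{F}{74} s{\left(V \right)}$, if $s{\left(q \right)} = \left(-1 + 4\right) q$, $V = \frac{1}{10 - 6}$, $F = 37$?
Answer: $\frac{3}{8} \approx 0.375$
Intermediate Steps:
$V = \frac{1}{4} \approx 0.25$
$s{\left(q \right)} = 3 q$
$\frac{F}{74} s{\left(V \right)} = \frac{37}{74} \cdot 3 \cdot \frac{1}{4} = 37 \cdot \frac{1}{74} \cdot \frac{3}{4} = \frac{1}{2} \cdot \frac{3}{4} = \frac{3}{8}$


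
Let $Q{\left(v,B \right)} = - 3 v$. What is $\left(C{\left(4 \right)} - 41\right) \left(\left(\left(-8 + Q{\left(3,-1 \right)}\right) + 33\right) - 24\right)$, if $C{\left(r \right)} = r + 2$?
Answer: $280$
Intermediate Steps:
$C{\left(r \right)} = 2 + r$
$\left(C{\left(4 \right)} - 41\right) \left(\left(\left(-8 + Q{\left(3,-1 \right)}\right) + 33\right) - 24\right) = \left(\left(2 + 4\right) - 41\right) \left(\left(\left(-8 - 9\right) + 33\right) - 24\right) = \left(6 - 41\right) \left(\left(\left(-8 - 9\right) + 33\right) - 24\right) = - 35 \left(\left(-17 + 33\right) - 24\right) = - 35 \left(16 - 24\right) = \left(-35\right) \left(-8\right) = 280$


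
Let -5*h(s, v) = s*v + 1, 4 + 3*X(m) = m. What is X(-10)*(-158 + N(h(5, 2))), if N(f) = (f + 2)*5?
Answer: 742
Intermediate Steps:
X(m) = -4/3 + m/3
h(s, v) = -⅕ - s*v/5 (h(s, v) = -(s*v + 1)/5 = -(1 + s*v)/5 = -⅕ - s*v/5)
N(f) = 10 + 5*f (N(f) = (2 + f)*5 = 10 + 5*f)
X(-10)*(-158 + N(h(5, 2))) = (-4/3 + (⅓)*(-10))*(-158 + (10 + 5*(-⅕ - ⅕*5*2))) = (-4/3 - 10/3)*(-158 + (10 + 5*(-⅕ - 2))) = -14*(-158 + (10 + 5*(-11/5)))/3 = -14*(-158 + (10 - 11))/3 = -14*(-158 - 1)/3 = -14/3*(-159) = 742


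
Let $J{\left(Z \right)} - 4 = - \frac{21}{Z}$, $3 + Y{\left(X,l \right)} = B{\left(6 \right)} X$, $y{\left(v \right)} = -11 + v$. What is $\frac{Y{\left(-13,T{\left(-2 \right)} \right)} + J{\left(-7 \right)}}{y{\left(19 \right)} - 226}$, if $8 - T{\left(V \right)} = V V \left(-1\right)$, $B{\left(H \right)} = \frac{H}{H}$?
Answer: $\frac{9}{218} \approx 0.041284$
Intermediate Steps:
$B{\left(H \right)} = 1$
$T{\left(V \right)} = 8 + V^{2}$ ($T{\left(V \right)} = 8 - V V \left(-1\right) = 8 - V^{2} \left(-1\right) = 8 - - V^{2} = 8 + V^{2}$)
$Y{\left(X,l \right)} = -3 + X$ ($Y{\left(X,l \right)} = -3 + 1 X = -3 + X$)
$J{\left(Z \right)} = 4 - \frac{21}{Z}$
$\frac{Y{\left(-13,T{\left(-2 \right)} \right)} + J{\left(-7 \right)}}{y{\left(19 \right)} - 226} = \frac{\left(-3 - 13\right) + \left(4 - \frac{21}{-7}\right)}{\left(-11 + 19\right) - 226} = \frac{-16 + \left(4 - -3\right)}{8 - 226} = \frac{-16 + \left(4 + 3\right)}{-218} = \left(-16 + 7\right) \left(- \frac{1}{218}\right) = \left(-9\right) \left(- \frac{1}{218}\right) = \frac{9}{218}$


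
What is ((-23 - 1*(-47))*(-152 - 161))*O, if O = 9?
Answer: -67608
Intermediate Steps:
((-23 - 1*(-47))*(-152 - 161))*O = ((-23 - 1*(-47))*(-152 - 161))*9 = ((-23 + 47)*(-313))*9 = (24*(-313))*9 = -7512*9 = -67608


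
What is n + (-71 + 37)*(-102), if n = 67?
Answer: 3535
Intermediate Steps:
n + (-71 + 37)*(-102) = 67 + (-71 + 37)*(-102) = 67 - 34*(-102) = 67 + 3468 = 3535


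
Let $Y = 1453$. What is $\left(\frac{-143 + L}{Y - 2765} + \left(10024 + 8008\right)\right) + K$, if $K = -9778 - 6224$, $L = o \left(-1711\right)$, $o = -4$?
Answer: $\frac{2656659}{1312} \approx 2024.9$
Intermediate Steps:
$L = 6844$ ($L = \left(-4\right) \left(-1711\right) = 6844$)
$K = -16002$ ($K = -9778 - 6224 = -16002$)
$\left(\frac{-143 + L}{Y - 2765} + \left(10024 + 8008\right)\right) + K = \left(\frac{-143 + 6844}{1453 - 2765} + \left(10024 + 8008\right)\right) - 16002 = \left(\frac{6701}{-1312} + 18032\right) - 16002 = \left(6701 \left(- \frac{1}{1312}\right) + 18032\right) - 16002 = \left(- \frac{6701}{1312} + 18032\right) - 16002 = \frac{23651283}{1312} - 16002 = \frac{2656659}{1312}$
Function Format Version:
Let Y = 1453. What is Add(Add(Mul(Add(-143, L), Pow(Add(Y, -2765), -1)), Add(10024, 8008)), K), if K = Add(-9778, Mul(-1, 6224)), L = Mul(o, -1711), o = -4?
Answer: Rational(2656659, 1312) ≈ 2024.9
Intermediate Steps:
L = 6844 (L = Mul(-4, -1711) = 6844)
K = -16002 (K = Add(-9778, -6224) = -16002)
Add(Add(Mul(Add(-143, L), Pow(Add(Y, -2765), -1)), Add(10024, 8008)), K) = Add(Add(Mul(Add(-143, 6844), Pow(Add(1453, -2765), -1)), Add(10024, 8008)), -16002) = Add(Add(Mul(6701, Pow(-1312, -1)), 18032), -16002) = Add(Add(Mul(6701, Rational(-1, 1312)), 18032), -16002) = Add(Add(Rational(-6701, 1312), 18032), -16002) = Add(Rational(23651283, 1312), -16002) = Rational(2656659, 1312)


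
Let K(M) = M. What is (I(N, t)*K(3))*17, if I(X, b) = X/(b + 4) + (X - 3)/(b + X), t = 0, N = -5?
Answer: 357/20 ≈ 17.850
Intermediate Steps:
I(X, b) = X/(4 + b) + (-3 + X)/(X + b)
(I(N, t)*K(3))*17 = (((-12 + (-5)² - 3*0 + 4*(-5) + 2*(-5)*0)/(0² + 4*(-5) + 4*0 - 5*0))*3)*17 = (((-12 + 25 + 0 - 20 + 0)/(0 - 20 + 0 + 0))*3)*17 = ((-7/(-20))*3)*17 = (-1/20*(-7)*3)*17 = ((7/20)*3)*17 = (21/20)*17 = 357/20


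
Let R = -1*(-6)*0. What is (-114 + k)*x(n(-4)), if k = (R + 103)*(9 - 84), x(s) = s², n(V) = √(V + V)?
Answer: 62712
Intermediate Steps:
R = 0 (R = 6*0 = 0)
n(V) = √2*√V (n(V) = √(2*V) = √2*√V)
k = -7725 (k = (0 + 103)*(9 - 84) = 103*(-75) = -7725)
(-114 + k)*x(n(-4)) = (-114 - 7725)*(√2*√(-4))² = -7839*(√2*(2*I))² = -7839*(2*I*√2)² = -7839*(-8) = 62712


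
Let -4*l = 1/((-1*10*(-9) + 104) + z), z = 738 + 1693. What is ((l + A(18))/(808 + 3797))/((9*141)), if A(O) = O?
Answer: 188999/61359322500 ≈ 3.0802e-6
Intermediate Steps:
z = 2431
l = -1/10500 (l = -1/(4*((-1*10*(-9) + 104) + 2431)) = -1/(4*((-10*(-9) + 104) + 2431)) = -1/(4*((90 + 104) + 2431)) = -1/(4*(194 + 2431)) = -¼/2625 = -¼*1/2625 = -1/10500 ≈ -9.5238e-5)
((l + A(18))/(808 + 3797))/((9*141)) = ((-1/10500 + 18)/(808 + 3797))/((9*141)) = ((188999/10500)/4605)/1269 = ((188999/10500)*(1/4605))*(1/1269) = (188999/48352500)*(1/1269) = 188999/61359322500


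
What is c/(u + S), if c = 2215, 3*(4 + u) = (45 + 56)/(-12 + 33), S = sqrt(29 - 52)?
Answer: -21071295/114088 - 8791335*I*sqrt(23)/114088 ≈ -184.69 - 369.55*I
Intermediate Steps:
S = I*sqrt(23) (S = sqrt(-23) = I*sqrt(23) ≈ 4.7958*I)
u = -151/63 (u = -4 + ((45 + 56)/(-12 + 33))/3 = -4 + (101/21)/3 = -4 + (101*(1/21))/3 = -4 + (1/3)*(101/21) = -4 + 101/63 = -151/63 ≈ -2.3968)
c/(u + S) = 2215/(-151/63 + I*sqrt(23))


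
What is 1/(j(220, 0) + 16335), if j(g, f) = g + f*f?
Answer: 1/16555 ≈ 6.0405e-5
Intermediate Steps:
j(g, f) = g + f²
1/(j(220, 0) + 16335) = 1/((220 + 0²) + 16335) = 1/((220 + 0) + 16335) = 1/(220 + 16335) = 1/16555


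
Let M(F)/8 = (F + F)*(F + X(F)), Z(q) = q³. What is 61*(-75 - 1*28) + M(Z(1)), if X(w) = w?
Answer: -6251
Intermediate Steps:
M(F) = 32*F² (M(F) = 8*((F + F)*(F + F)) = 8*((2*F)*(2*F)) = 8*(4*F²) = 32*F²)
61*(-75 - 1*28) + M(Z(1)) = 61*(-75 - 1*28) + 32*(1³)² = 61*(-75 - 28) + 32*1² = 61*(-103) + 32*1 = -6283 + 32 = -6251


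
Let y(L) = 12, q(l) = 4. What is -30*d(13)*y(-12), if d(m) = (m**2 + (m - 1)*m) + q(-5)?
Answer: -118440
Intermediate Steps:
d(m) = 4 + m**2 + m*(-1 + m) (d(m) = (m**2 + (m - 1)*m) + 4 = (m**2 + (-1 + m)*m) + 4 = (m**2 + m*(-1 + m)) + 4 = 4 + m**2 + m*(-1 + m))
-30*d(13)*y(-12) = -30*(4 - 1*13 + 2*13**2)*12 = -30*(4 - 13 + 2*169)*12 = -30*(4 - 13 + 338)*12 = -30*329*12 = -9870*12 = -1*118440 = -118440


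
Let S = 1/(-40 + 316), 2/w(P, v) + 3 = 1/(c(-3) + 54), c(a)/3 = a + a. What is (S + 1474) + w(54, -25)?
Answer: 43510403/29532 ≈ 1473.3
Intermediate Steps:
c(a) = 6*a (c(a) = 3*(a + a) = 3*(2*a) = 6*a)
w(P, v) = -72/107 (w(P, v) = 2/(-3 + 1/(6*(-3) + 54)) = 2/(-3 + 1/(-18 + 54)) = 2/(-3 + 1/36) = 2/(-107/36) = 2*(-36/107) = -72/107)
S = 1/276 ≈ 0.0036232
(S + 1474) + w(54, -25) = (1/276 + 1474) - 72/107 = 406825/276 - 72/107 = 43510403/29532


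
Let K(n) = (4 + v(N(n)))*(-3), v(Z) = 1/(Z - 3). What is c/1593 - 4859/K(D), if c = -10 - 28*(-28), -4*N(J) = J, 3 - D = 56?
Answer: 11768369/29736 ≈ 395.76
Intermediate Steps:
D = -53 (D = 3 - 1*56 = 3 - 56 = -53)
N(J) = -J/4
v(Z) = 1/(-3 + Z)
K(n) = -12 - 3/(-3 - n/4) (K(n) = (4 + 1/(-3 - n/4))*(-3) = -12 - 3/(-3 - n/4))
c = 774 (c = -10 + 784 = 774)
c/1593 - 4859/K(D) = 774/1593 - 4859*(12 - 53)/(12*(-11 - 1*(-53))) = 774*(1/1593) - 4859*(-41/(12*(-11 + 53))) = 86/177 - 4859/(12*(-1/41)*42) = 86/177 - 4859/(-504/41) = 86/177 - 4859*(-41/504) = 86/177 + 199219/504 = 11768369/29736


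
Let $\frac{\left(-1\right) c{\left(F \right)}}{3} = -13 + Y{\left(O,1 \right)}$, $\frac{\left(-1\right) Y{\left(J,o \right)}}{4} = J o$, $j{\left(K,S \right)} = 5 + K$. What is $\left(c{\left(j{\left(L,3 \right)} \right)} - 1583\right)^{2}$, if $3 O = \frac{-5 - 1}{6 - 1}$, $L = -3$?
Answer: $\frac{59969536}{25} \approx 2.3988 \cdot 10^{6}$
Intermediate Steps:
$O = - \frac{2}{5}$ ($O = \frac{\left(-5 - 1\right) \frac{1}{6 - 1}}{3} = \frac{\left(-6\right) \frac{1}{6 + \left(-4 + 3\right)}}{3} = \frac{\left(-6\right) \frac{1}{6 - 1}}{3} = \frac{\left(-6\right) \frac{1}{5}}{3} = \frac{1}{3} \left(- \frac{6}{5}\right) = - \frac{2}{5} \approx -0.4$)
$Y{\left(J,o \right)} = - 4 J o$
$c{\left(F \right)} = \frac{171}{5}$ ($c{\left(F \right)} = - 3 \left(-13 - \left(- \frac{8}{5}\right) 1\right) = - 3 \left(-13 + \frac{8}{5}\right) = \left(-3\right) \left(- \frac{57}{5}\right) = \frac{171}{5}$)
$\left(c{\left(j{\left(L,3 \right)} \right)} - 1583\right)^{2} = \left(\frac{171}{5} - 1583\right)^{2} = \left(- \frac{7744}{5}\right)^{2} = \frac{59969536}{25}$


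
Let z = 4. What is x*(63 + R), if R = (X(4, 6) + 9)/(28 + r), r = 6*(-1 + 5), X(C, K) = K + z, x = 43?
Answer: 141685/52 ≈ 2724.7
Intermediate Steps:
X(C, K) = 4 + K (X(C, K) = K + 4 = 4 + K)
r = 24 (r = 6*4 = 24)
R = 19/52 (R = ((4 + 6) + 9)/(28 + 24) = (10 + 9)/52 = 19*(1/52) = 19/52 ≈ 0.36538)
x*(63 + R) = 43*(63 + 19/52) = 43*(3295/52) = 141685/52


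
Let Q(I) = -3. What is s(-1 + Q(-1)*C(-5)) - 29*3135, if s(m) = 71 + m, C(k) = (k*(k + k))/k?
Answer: -90815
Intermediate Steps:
C(k) = 2*k (C(k) = (k*(2*k))/k = (2*k²)/k = 2*k)
s(-1 + Q(-1)*C(-5)) - 29*3135 = (71 + (-1 - 6*(-5))) - 29*3135 = (71 + (-1 - 3*(-10))) - 1*90915 = (71 + (-1 + 30)) - 90915 = (71 + 29) - 90915 = 100 - 90915 = -90815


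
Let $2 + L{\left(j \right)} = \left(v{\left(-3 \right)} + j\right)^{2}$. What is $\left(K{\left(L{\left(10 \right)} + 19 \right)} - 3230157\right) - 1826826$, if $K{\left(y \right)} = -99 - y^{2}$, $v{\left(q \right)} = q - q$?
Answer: $-5070771$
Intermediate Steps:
$v{\left(q \right)} = 0$
$L{\left(j \right)} = -2 + j^{2}$ ($L{\left(j \right)} = -2 + \left(0 + j\right)^{2} = -2 + j^{2}$)
$\left(K{\left(L{\left(10 \right)} + 19 \right)} - 3230157\right) - 1826826 = \left(\left(-99 - \left(\left(-2 + 10^{2}\right) + 19\right)^{2}\right) - 3230157\right) - 1826826 = \left(\left(-99 - \left(\left(-2 + 100\right) + 19\right)^{2}\right) - 3230157\right) - 1826826 = \left(\left(-99 - \left(98 + 19\right)^{2}\right) - 3230157\right) - 1826826 = \left(\left(-99 - 117^{2}\right) - 3230157\right) - 1826826 = \left(\left(-99 - 13689\right) - 3230157\right) - 1826826 = \left(-13788 - 3230157\right) - 1826826 = -3243945 - 1826826 = -5070771$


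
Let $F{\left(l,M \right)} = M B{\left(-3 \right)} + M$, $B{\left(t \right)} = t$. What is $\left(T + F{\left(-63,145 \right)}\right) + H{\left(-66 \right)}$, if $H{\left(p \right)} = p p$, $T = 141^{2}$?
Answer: $23947$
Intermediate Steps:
$T = 19881$
$H{\left(p \right)} = p^{2}$
$F{\left(l,M \right)} = - 2 M$ ($F{\left(l,M \right)} = M \left(-3\right) + M = - 3 M + M = - 2 M$)
$\left(T + F{\left(-63,145 \right)}\right) + H{\left(-66 \right)} = \left(19881 - 290\right) + \left(-66\right)^{2} = \left(19881 - 290\right) + 4356 = 19591 + 4356 = 23947$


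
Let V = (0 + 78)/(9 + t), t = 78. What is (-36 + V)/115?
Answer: -1018/3335 ≈ -0.30525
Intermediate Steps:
V = 26/29 (V = (0 + 78)/(9 + 78) = 78/87 = 78*(1/87) = 26/29 ≈ 0.89655)
(-36 + V)/115 = (-36 + 26/29)/115 = (1/115)*(-1018/29) = -1018/3335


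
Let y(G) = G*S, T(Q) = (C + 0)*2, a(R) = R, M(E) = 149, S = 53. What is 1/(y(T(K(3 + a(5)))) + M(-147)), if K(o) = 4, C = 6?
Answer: 1/785 ≈ 0.0012739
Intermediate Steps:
T(Q) = 12 (T(Q) = (6 + 0)*2 = 6*2 = 12)
y(G) = 53*G (y(G) = G*53 = 53*G)
1/(y(T(K(3 + a(5)))) + M(-147)) = 1/(53*12 + 149) = 1/(636 + 149) = 1/785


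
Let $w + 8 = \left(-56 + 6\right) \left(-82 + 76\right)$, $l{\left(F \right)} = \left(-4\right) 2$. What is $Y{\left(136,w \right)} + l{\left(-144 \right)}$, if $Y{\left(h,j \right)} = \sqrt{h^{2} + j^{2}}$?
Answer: $-8 + 4 \sqrt{6485} \approx 314.12$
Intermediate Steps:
$l{\left(F \right)} = -8$
$w = 292$ ($w = -8 + \left(-56 + 6\right) \left(-82 + 76\right) = -8 - -300 = -8 + 300 = 292$)
$Y{\left(136,w \right)} + l{\left(-144 \right)} = \sqrt{136^{2} + 292^{2}} - 8 = \sqrt{18496 + 85264} - 8 = \sqrt{103760} - 8 = 4 \sqrt{6485} - 8 = -8 + 4 \sqrt{6485}$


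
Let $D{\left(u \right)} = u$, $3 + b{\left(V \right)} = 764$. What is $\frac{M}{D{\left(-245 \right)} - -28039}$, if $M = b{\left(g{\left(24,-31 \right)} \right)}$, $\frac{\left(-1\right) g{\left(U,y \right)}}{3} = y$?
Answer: $\frac{761}{27794} \approx 0.02738$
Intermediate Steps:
$g{\left(U,y \right)} = - 3 y$
$b{\left(V \right)} = 761$ ($b{\left(V \right)} = -3 + 764 = 761$)
$M = 761$
$\frac{M}{D{\left(-245 \right)} - -28039} = \frac{761}{-245 - -28039} = \frac{761}{-245 + 28039} = \frac{761}{27794}$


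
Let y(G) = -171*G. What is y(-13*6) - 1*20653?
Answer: -7315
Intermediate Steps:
y(-13*6) - 1*20653 = -(-2223)*6 - 1*20653 = -171*(-78) - 20653 = 13338 - 20653 = -7315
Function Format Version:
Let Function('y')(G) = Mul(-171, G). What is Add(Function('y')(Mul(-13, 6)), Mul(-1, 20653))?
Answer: -7315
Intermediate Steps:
Add(Function('y')(Mul(-13, 6)), Mul(-1, 20653)) = Add(Mul(-171, Mul(-13, 6)), Mul(-1, 20653)) = Add(Mul(-171, -78), -20653) = Add(13338, -20653) = -7315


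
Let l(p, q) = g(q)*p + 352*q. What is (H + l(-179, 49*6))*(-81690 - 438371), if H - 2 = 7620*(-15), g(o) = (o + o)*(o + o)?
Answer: 32191248558146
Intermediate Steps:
g(o) = 4*o² (g(o) = (2*o)*(2*o) = 4*o²)
l(p, q) = 352*q + 4*p*q² (l(p, q) = (4*q²)*p + 352*q = 4*p*q² + 352*q = 352*q + 4*p*q²)
H = -114298 (H = 2 + 7620*(-15) = 2 - 114300 = -114298)
(H + l(-179, 49*6))*(-81690 - 438371) = (-114298 + 4*(49*6)*(88 - 8771*6))*(-81690 - 438371) = (-114298 + 4*294*(88 - 179*294))*(-520061) = (-114298 + 4*294*(88 - 52626))*(-520061) = (-114298 + 4*294*(-52538))*(-520061) = (-114298 - 61784688)*(-520061) = -61898986*(-520061) = 32191248558146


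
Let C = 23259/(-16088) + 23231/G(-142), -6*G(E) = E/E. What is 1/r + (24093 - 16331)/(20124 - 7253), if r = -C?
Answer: 17406222160622/28862769936717 ≈ 0.60307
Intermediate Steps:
G(E) = -⅙ (G(E) = -E/(6*E) = -⅙*1 = -⅙)
C = -2242465227/16088 (C = 23259/(-16088) + 23231/(-⅙) = 23259*(-1/16088) + 23231*(-6) = -23259/16088 - 139386 = -2242465227/16088 ≈ -1.3939e+5)
r = 2242465227/16088 (r = -1*(-2242465227/16088) = 2242465227/16088 ≈ 1.3939e+5)
1/r + (24093 - 16331)/(20124 - 7253) = 1/(2242465227/16088) + (24093 - 16331)/(20124 - 7253) = 16088/2242465227 + 7762/12871 = 17406222160622/28862769936717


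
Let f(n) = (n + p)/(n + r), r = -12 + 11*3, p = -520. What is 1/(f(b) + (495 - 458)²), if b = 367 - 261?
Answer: 127/173449 ≈ 0.00073220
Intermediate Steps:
r = 21 (r = -12 + 33 = 21)
b = 106
f(n) = (-520 + n)/(21 + n) (f(n) = (n - 520)/(n + 21) = (-520 + n)/(21 + n))
1/(f(b) + (495 - 458)²) = 1/((-520 + 106)/(21 + 106) + (495 - 458)²) = 1/(-414/127 + 37²) = 1/((1/127)*(-414) + 1369) = 1/(-414/127 + 1369) = 1/(173449/127) = 127/173449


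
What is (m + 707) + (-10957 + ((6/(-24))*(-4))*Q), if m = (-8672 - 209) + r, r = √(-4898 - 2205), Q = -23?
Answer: -19154 + I*√7103 ≈ -19154.0 + 84.279*I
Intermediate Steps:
r = I*√7103 (r = √(-7103) = I*√7103 ≈ 84.279*I)
m = -8881 + I*√7103 (m = (-8672 - 209) + I*√7103 = -8881 + I*√7103 ≈ -8881.0 + 84.279*I)
(m + 707) + (-10957 + ((6/(-24))*(-4))*Q) = ((-8881 + I*√7103) + 707) + (-10957 + ((6/(-24))*(-4))*(-23)) = (-8174 + I*√7103) + (-10957 + ((6*(-1/24))*(-4))*(-23)) = (-8174 + I*√7103) + (-10957 - ¼*(-4)*(-23)) = (-8174 + I*√7103) + (-10957 + 1*(-23)) = (-8174 + I*√7103) + (-10957 - 23) = (-8174 + I*√7103) - 10980 = -19154 + I*√7103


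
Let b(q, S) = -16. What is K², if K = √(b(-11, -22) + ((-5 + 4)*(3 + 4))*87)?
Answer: -625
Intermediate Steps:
K = 25*I (K = √(-16 + ((-5 + 4)*(3 + 4))*87) = √(-16 - 1*7*87) = √(-16 - 7*87) = √(-16 - 609) = √(-625) = 25*I ≈ 25.0*I)
K² = (25*I)² = -625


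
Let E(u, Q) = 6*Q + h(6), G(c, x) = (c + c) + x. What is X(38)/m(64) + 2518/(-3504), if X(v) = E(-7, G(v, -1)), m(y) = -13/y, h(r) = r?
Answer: -51146735/22776 ≈ -2245.6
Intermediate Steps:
G(c, x) = x + 2*c (G(c, x) = 2*c + x = x + 2*c)
E(u, Q) = 6 + 6*Q (E(u, Q) = 6*Q + 6 = 6 + 6*Q)
X(v) = 12*v (X(v) = 6 + 6*(-1 + 2*v) = 6 + (-6 + 12*v) = 12*v)
X(38)/m(64) + 2518/(-3504) = (12*38)/((-13/64)) + 2518/(-3504) = 456/((-13*1/64)) + 2518*(-1/3504) = 456/(-13/64) - 1259/1752 = 456*(-64/13) - 1259/1752 = -29184/13 - 1259/1752 = -51146735/22776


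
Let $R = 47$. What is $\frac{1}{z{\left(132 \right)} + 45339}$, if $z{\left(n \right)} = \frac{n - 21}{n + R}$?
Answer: $\frac{179}{8115792} \approx 2.2056 \cdot 10^{-5}$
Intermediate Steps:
$z{\left(n \right)} = \frac{-21 + n}{47 + n}$ ($z{\left(n \right)} = \frac{n - 21}{n + 47} = \frac{-21 + n}{47 + n}$)
$\frac{1}{z{\left(132 \right)} + 45339} = \frac{1}{\frac{-21 + 132}{47 + 132} + 45339} = \frac{1}{\frac{1}{179} \cdot 111 + 45339} = \frac{1}{\frac{111}{179} + 45339} = \frac{1}{\frac{8115792}{179}} = \frac{179}{8115792}$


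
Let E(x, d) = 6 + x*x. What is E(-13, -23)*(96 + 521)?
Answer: 107975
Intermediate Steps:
E(x, d) = 6 + x²
E(-13, -23)*(96 + 521) = (6 + (-13)²)*(96 + 521) = (6 + 169)*617 = 175*617 = 107975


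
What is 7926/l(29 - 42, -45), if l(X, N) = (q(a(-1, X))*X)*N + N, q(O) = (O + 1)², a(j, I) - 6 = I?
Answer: 2642/7005 ≈ 0.37716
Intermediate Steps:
a(j, I) = 6 + I
q(O) = (1 + O)²
l(X, N) = N + N*X*(7 + X)² (l(X, N) = ((1 + (6 + X))²*X)*N + N = ((7 + X)²*X)*N + N = (X*(7 + X)²)*N + N = N*X*(7 + X)² + N = N + N*X*(7 + X)²)
7926/l(29 - 42, -45) = 7926/((-45*(1 + (29 - 42)*(7 + (29 - 42))²))) = 7926/((-45*(1 - 13*(7 - 13)²))) = 7926/((-45*(1 - 13*(-6)²))) = 7926/((-45*(1 - 13*36))) = 7926/((-45*(1 - 468))) = 7926/((-45*(-467))) = 7926/21015 = 7926*(1/21015) = 2642/7005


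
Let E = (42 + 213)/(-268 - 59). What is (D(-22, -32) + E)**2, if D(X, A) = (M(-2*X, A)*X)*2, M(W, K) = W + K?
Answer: 3322023769/11881 ≈ 2.7961e+5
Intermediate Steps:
M(W, K) = K + W
D(X, A) = 2*X*(A - 2*X) (D(X, A) = ((A - 2*X)*X)*2 = (X*(A - 2*X))*2 = 2*X*(A - 2*X))
E = -85/109 (E = 255/(-327) = 255*(-1/327) = -85/109 ≈ -0.77982)
(D(-22, -32) + E)**2 = (2*(-22)*(-32 - 2*(-22)) - 85/109)**2 = (2*(-22)*(-32 + 44) - 85/109)**2 = (2*(-22)*12 - 85/109)**2 = (-528 - 85/109)**2 = (-57637/109)**2 = 3322023769/11881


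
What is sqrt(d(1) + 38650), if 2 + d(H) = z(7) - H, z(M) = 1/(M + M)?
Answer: 103*sqrt(714)/14 ≈ 196.59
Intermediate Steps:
z(M) = 1/(2*M)
d(H) = -27/14 - H (d(H) = -2 + ((1/2)/7 - H) = -2 + ((1/2)*(1/7) - H) = -2 + (1/14 - H) = -27/14 - H)
sqrt(d(1) + 38650) = sqrt((-27/14 - 1*1) + 38650) = sqrt((-27/14 - 1) + 38650) = sqrt(-41/14 + 38650) = sqrt(541059/14) = 103*sqrt(714)/14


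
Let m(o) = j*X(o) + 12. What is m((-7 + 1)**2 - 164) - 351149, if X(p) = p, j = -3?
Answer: -350753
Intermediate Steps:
m(o) = 12 - 3*o (m(o) = -3*o + 12 = 12 - 3*o)
m((-7 + 1)**2 - 164) - 351149 = (12 - 3*((-7 + 1)**2 - 164)) - 351149 = (12 - 3*((-6)**2 - 164)) - 351149 = (12 - 3*(36 - 164)) - 351149 = (12 - 3*(-128)) - 351149 = (12 + 384) - 351149 = 396 - 351149 = -350753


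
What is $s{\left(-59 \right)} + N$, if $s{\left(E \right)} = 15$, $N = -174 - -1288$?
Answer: $1129$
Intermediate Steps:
$N = 1114$ ($N = -174 + 1288 = 1114$)
$s{\left(-59 \right)} + N = 15 + 1114 = 1129$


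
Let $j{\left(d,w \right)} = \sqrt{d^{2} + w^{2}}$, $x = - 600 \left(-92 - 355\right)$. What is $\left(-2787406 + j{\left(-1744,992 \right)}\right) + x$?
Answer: $-2519206 + 80 \sqrt{629} \approx -2.5172 \cdot 10^{6}$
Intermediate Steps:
$x = 268200$ ($x = \left(-600\right) \left(-447\right) = 268200$)
$\left(-2787406 + j{\left(-1744,992 \right)}\right) + x = \left(-2787406 + \sqrt{\left(-1744\right)^{2} + 992^{2}}\right) + 268200 = \left(-2787406 + \sqrt{3041536 + 984064}\right) + 268200 = \left(-2787406 + \sqrt{4025600}\right) + 268200 = \left(-2787406 + 80 \sqrt{629}\right) + 268200 = -2519206 + 80 \sqrt{629}$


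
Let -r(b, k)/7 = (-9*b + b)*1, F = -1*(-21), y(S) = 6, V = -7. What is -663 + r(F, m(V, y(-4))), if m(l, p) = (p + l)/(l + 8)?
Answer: 513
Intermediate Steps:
F = 21
m(l, p) = (l + p)/(8 + l)
r(b, k) = 56*b (r(b, k) = -7*(-9*b + b) = -7*(-8*b) = -(-56)*b = 56*b)
-663 + r(F, m(V, y(-4))) = -663 + 56*21 = -663 + 1176 = 513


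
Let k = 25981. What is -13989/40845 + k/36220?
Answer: 36967491/98627060 ≈ 0.37482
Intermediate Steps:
-13989/40845 + k/36220 = -13989/40845 + 25981/36220 = -13989*1/40845 + 25981*(1/36220) = -4663/13615 + 25981/36220 = 36967491/98627060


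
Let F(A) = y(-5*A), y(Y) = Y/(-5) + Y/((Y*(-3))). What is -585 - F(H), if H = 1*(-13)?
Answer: -1715/3 ≈ -571.67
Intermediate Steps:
y(Y) = -⅓ - Y/5 (y(Y) = Y*(-⅕) + Y/((-3*Y)) = -Y/5 + Y*(-1/(3*Y)) = -Y/5 - ⅓ = -⅓ - Y/5)
H = -13
F(A) = -⅓ + A (F(A) = -⅓ - (-1)*A = -⅓ + A)
-585 - F(H) = -585 - (-⅓ - 13) = -585 - 1*(-40/3) = -585 + 40/3 = -1715/3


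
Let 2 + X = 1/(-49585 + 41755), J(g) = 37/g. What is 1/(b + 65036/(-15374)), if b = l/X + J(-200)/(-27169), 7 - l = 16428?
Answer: 654154028216600/5367821462770891559 ≈ 0.00012187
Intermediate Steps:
l = -16421 (l = 7 - 1*16428 = 7 - 16428 = -16421)
X = -15661/7830 (X = -2 + 1/(-49585 + 41755) = -2 + 1/(-7830) = -2 - 1/7830 = -15661/7830 ≈ -2.0001)
b = 698658605913457/85098741800 (b = -16421/(-15661/7830) + (37/(-200))/(-27169) = -16421*(-7830/15661) + (37*(-1/200))*(-1/27169) = 128576430/15661 - 37/200*(-1/27169) = 128576430/15661 + 37/5433800 = 698658605913457/85098741800 ≈ 8210.0)
1/(b + 65036/(-15374)) = 1/(698658605913457/85098741800 + 65036/(-15374)) = 1/(698658605913457/85098741800 + 65036*(-1/15374)) = 1/(698658605913457/85098741800 - 32518/7687) = 1/(5367821462770891559/654154028216600) = 654154028216600/5367821462770891559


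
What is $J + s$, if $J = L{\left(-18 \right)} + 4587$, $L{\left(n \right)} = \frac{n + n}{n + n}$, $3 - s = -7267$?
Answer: $11858$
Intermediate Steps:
$s = 7270$ ($s = 3 - -7267 = 3 + 7267 = 7270$)
$L{\left(n \right)} = 1$ ($L{\left(n \right)} = \frac{2 n}{2 n} = 2 n \frac{1}{2 n} = 1$)
$J = 4588$ ($J = 1 + 4587 = 4588$)
$J + s = 4588 + 7270 = 11858$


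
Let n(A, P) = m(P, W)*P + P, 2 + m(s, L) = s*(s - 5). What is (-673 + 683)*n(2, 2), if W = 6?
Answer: -140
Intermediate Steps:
m(s, L) = -2 + s*(-5 + s) (m(s, L) = -2 + s*(s - 5) = -2 + s*(-5 + s))
n(A, P) = P + P*(-2 + P**2 - 5*P) (n(A, P) = (-2 + P**2 - 5*P)*P + P = P*(-2 + P**2 - 5*P) + P = P + P*(-2 + P**2 - 5*P))
(-673 + 683)*n(2, 2) = (-673 + 683)*(2*(-1 + 2**2 - 5*2)) = 10*(2*(-1 + 4 - 10)) = 10*(2*(-7)) = 10*(-14) = -140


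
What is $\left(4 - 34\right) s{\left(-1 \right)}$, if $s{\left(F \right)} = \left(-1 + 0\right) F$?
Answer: $-30$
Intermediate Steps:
$s{\left(F \right)} = - F$
$\left(4 - 34\right) s{\left(-1 \right)} = \left(4 - 34\right) \left(\left(-1\right) \left(-1\right)\right) = \left(-30\right) 1 = -30$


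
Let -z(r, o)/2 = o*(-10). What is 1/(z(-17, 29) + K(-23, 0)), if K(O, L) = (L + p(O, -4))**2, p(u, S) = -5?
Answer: 1/605 ≈ 0.0016529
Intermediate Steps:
K(O, L) = (-5 + L)**2 (K(O, L) = (L - 5)**2 = (-5 + L)**2)
z(r, o) = 20*o (z(r, o) = -2*o*(-10) = -(-20)*o = 20*o)
1/(z(-17, 29) + K(-23, 0)) = 1/(20*29 + (-5 + 0)**2) = 1/(580 + (-5)**2) = 1/(580 + 25) = 1/605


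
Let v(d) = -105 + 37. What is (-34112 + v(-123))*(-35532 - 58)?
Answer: 1216466200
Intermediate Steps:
v(d) = -68
(-34112 + v(-123))*(-35532 - 58) = (-34112 - 68)*(-35532 - 58) = -34180*(-35590) = 1216466200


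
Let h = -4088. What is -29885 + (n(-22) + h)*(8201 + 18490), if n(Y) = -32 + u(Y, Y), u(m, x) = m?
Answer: -110584007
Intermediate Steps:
n(Y) = -32 + Y
-29885 + (n(-22) + h)*(8201 + 18490) = -29885 + ((-32 - 22) - 4088)*(8201 + 18490) = -29885 + (-54 - 4088)*26691 = -29885 - 4142*26691 = -29885 - 110554122 = -110584007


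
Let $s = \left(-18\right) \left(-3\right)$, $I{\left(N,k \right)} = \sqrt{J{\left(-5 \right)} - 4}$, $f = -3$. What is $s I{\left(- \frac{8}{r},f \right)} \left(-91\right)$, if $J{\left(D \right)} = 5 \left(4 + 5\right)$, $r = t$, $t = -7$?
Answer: $- 4914 \sqrt{41} \approx -31465.0$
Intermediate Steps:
$r = -7$
$J{\left(D \right)} = 45$ ($J{\left(D \right)} = 5 \cdot 9 = 45$)
$I{\left(N,k \right)} = \sqrt{41}$ ($I{\left(N,k \right)} = \sqrt{45 - 4} = \sqrt{41}$)
$s = 54$
$s I{\left(- \frac{8}{r},f \right)} \left(-91\right) = 54 \sqrt{41} \left(-91\right) = - 4914 \sqrt{41}$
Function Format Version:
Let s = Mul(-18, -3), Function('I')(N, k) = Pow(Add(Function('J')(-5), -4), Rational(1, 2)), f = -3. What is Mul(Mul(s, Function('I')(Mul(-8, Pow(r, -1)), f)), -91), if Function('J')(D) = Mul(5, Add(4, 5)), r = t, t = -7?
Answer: Mul(-4914, Pow(41, Rational(1, 2))) ≈ -31465.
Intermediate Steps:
r = -7
Function('J')(D) = 45 (Function('J')(D) = Mul(5, 9) = 45)
Function('I')(N, k) = Pow(41, Rational(1, 2)) (Function('I')(N, k) = Pow(Add(45, -4), Rational(1, 2)) = Pow(41, Rational(1, 2)))
s = 54
Mul(Mul(s, Function('I')(Mul(-8, Pow(r, -1)), f)), -91) = Mul(Mul(54, Pow(41, Rational(1, 2))), -91) = Mul(-4914, Pow(41, Rational(1, 2)))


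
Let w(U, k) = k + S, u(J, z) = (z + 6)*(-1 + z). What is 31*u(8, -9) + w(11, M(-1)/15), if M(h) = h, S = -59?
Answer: 13064/15 ≈ 870.93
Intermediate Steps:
u(J, z) = (-1 + z)*(6 + z) (u(J, z) = (6 + z)*(-1 + z) = (-1 + z)*(6 + z))
w(U, k) = -59 + k (w(U, k) = k - 59 = -59 + k)
31*u(8, -9) + w(11, M(-1)/15) = 31*(-6 + (-9)**2 + 5*(-9)) + (-59 - 1/15) = 31*(-6 + 81 - 45) + (-59 - 1*1/15) = 31*30 + (-59 - 1/15) = 930 - 886/15 = 13064/15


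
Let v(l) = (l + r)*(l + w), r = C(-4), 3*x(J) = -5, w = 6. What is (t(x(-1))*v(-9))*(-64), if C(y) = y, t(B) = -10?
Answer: 24960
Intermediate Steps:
x(J) = -5/3 (x(J) = (⅓)*(-5) = -5/3)
r = -4
v(l) = (-4 + l)*(6 + l) (v(l) = (l - 4)*(l + 6) = (-4 + l)*(6 + l))
(t(x(-1))*v(-9))*(-64) = -10*(-24 + (-9)² + 2*(-9))*(-64) = -10*(-24 + 81 - 18)*(-64) = -10*39*(-64) = -390*(-64) = 24960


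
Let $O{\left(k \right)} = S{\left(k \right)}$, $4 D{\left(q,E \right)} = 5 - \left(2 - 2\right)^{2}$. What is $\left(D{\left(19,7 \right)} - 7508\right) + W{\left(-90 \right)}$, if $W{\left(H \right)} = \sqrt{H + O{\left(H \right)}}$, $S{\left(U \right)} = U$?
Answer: $- \frac{30027}{4} + 6 i \sqrt{5} \approx -7506.8 + 13.416 i$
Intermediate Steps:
$D{\left(q,E \right)} = \frac{5}{4}$ ($D{\left(q,E \right)} = \frac{5 - \left(2 - 2\right)^{2}}{4} = \frac{5 - 0^{2}}{4} = \frac{5 - 0}{4} = \frac{5 + 0}{4} = \frac{1}{4} \cdot 5 = \frac{5}{4}$)
$O{\left(k \right)} = k$
$W{\left(H \right)} = \sqrt{2} \sqrt{H}$ ($W{\left(H \right)} = \sqrt{H + H} = \sqrt{2 H} = \sqrt{2} \sqrt{H}$)
$\left(D{\left(19,7 \right)} - 7508\right) + W{\left(-90 \right)} = \left(\frac{5}{4} - 7508\right) + \sqrt{2} \sqrt{-90} = - \frac{30027}{4} + \sqrt{2} \cdot 3 i \sqrt{10} = - \frac{30027}{4} + 6 i \sqrt{5}$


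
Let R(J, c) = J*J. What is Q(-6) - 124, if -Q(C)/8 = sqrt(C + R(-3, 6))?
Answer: -124 - 8*sqrt(3) ≈ -137.86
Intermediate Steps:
R(J, c) = J**2
Q(C) = -8*sqrt(9 + C) (Q(C) = -8*sqrt(C + (-3)**2) = -8*sqrt(C + 9) = -8*sqrt(9 + C))
Q(-6) - 124 = -8*sqrt(9 - 6) - 124 = -8*sqrt(3) - 124 = -124 - 8*sqrt(3)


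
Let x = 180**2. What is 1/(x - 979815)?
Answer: -1/947415 ≈ -1.0555e-6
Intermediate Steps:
x = 32400
1/(x - 979815) = 1/(32400 - 979815) = 1/(-947415) = -1/947415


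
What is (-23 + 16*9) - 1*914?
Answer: -793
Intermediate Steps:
(-23 + 16*9) - 1*914 = (-23 + 144) - 914 = 121 - 914 = -793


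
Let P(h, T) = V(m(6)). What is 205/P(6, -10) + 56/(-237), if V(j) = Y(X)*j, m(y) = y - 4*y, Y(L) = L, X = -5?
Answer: 2903/1422 ≈ 2.0415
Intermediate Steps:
m(y) = -3*y
V(j) = -5*j
P(h, T) = 90 (P(h, T) = -(-15)*6 = -5*(-18) = 90)
205/P(6, -10) + 56/(-237) = 205/90 + 56/(-237) = 205*(1/90) + 56*(-1/237) = 41/18 - 56/237 = 2903/1422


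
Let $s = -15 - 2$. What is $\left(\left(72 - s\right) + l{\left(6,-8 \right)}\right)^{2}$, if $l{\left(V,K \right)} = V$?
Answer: $9025$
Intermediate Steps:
$s = -17$ ($s = -15 - 2 = -17$)
$\left(\left(72 - s\right) + l{\left(6,-8 \right)}\right)^{2} = \left(\left(72 - -17\right) + 6\right)^{2} = \left(\left(72 + 17\right) + 6\right)^{2} = \left(89 + 6\right)^{2} = 95^{2} = 9025$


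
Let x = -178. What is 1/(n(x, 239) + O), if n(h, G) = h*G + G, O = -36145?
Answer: -1/78448 ≈ -1.2747e-5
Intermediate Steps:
n(h, G) = G + G*h (n(h, G) = G*h + G = G + G*h)
1/(n(x, 239) + O) = 1/(239*(1 - 178) - 36145) = 1/(239*(-177) - 36145) = 1/(-42303 - 36145) = 1/(-78448) = -1/78448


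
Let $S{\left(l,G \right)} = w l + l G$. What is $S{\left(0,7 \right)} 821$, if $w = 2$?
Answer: $0$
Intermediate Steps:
$S{\left(l,G \right)} = 2 l + G l$ ($S{\left(l,G \right)} = 2 l + l G = 2 l + G l$)
$S{\left(0,7 \right)} 821 = 0 \left(2 + 7\right) 821 = 0 \cdot 9 \cdot 821 = 0 \cdot 821 = 0$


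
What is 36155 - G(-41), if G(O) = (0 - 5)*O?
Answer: 35950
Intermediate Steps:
G(O) = -5*O
36155 - G(-41) = 36155 - (-5)*(-41) = 36155 - 1*205 = 36155 - 205 = 35950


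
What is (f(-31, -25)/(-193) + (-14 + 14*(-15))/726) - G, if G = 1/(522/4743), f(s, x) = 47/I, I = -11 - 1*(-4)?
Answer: -266234209/28443954 ≈ -9.3600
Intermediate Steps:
I = -7 (I = -11 + 4 = -7)
f(s, x) = -47/7 (f(s, x) = 47/(-7) = 47*(-⅐) = -47/7)
G = 527/58 (G = 1/(522*(1/4743)) = 1/(58/527) = 527/58 ≈ 9.0862)
(f(-31, -25)/(-193) + (-14 + 14*(-15))/726) - G = (-47/7/(-193) + (-14 + 14*(-15))/726) - 1*527/58 = (-47/7*(-1/193) + (-14 - 210)*(1/726)) - 527/58 = (47/1351 - 224*1/726) - 527/58 = (47/1351 - 112/363) - 527/58 = -134251/490413 - 527/58 = -266234209/28443954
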